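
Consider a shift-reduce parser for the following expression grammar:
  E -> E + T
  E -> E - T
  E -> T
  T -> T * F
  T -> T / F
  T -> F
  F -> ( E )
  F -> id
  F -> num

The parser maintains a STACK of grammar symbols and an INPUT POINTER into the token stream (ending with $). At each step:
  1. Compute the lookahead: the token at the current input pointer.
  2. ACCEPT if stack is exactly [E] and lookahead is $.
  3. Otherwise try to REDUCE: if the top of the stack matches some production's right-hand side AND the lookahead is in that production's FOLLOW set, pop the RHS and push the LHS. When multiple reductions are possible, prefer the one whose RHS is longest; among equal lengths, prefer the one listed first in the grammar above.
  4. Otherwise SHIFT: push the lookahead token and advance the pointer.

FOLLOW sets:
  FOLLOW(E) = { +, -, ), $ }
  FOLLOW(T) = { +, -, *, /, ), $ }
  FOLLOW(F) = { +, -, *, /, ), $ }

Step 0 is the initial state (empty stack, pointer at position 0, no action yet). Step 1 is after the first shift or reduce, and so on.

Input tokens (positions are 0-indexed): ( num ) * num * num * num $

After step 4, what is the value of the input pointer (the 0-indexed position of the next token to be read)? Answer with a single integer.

Step 1: shift (. Stack=[(] ptr=1 lookahead=num remaining=[num ) * num * num * num $]
Step 2: shift num. Stack=[( num] ptr=2 lookahead=) remaining=[) * num * num * num $]
Step 3: reduce F->num. Stack=[( F] ptr=2 lookahead=) remaining=[) * num * num * num $]
Step 4: reduce T->F. Stack=[( T] ptr=2 lookahead=) remaining=[) * num * num * num $]

Answer: 2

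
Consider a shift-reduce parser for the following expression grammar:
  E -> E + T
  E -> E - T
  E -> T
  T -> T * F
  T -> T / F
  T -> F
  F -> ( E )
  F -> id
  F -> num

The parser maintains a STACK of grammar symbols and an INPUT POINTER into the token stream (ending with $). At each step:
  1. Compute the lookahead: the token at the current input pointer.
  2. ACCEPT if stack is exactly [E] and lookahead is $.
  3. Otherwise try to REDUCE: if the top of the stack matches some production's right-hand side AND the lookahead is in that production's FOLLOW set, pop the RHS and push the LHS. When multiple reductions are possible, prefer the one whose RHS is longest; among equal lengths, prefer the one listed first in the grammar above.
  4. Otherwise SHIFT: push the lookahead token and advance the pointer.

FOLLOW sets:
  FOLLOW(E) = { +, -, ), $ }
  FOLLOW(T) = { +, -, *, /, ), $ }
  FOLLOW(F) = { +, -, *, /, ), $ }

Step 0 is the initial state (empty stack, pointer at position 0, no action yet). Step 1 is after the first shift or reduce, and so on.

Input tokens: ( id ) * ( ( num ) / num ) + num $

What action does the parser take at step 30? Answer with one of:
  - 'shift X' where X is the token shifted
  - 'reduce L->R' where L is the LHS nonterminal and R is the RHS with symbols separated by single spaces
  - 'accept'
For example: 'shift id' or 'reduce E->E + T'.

Step 1: shift (. Stack=[(] ptr=1 lookahead=id remaining=[id ) * ( ( num ) / num ) + num $]
Step 2: shift id. Stack=[( id] ptr=2 lookahead=) remaining=[) * ( ( num ) / num ) + num $]
Step 3: reduce F->id. Stack=[( F] ptr=2 lookahead=) remaining=[) * ( ( num ) / num ) + num $]
Step 4: reduce T->F. Stack=[( T] ptr=2 lookahead=) remaining=[) * ( ( num ) / num ) + num $]
Step 5: reduce E->T. Stack=[( E] ptr=2 lookahead=) remaining=[) * ( ( num ) / num ) + num $]
Step 6: shift ). Stack=[( E )] ptr=3 lookahead=* remaining=[* ( ( num ) / num ) + num $]
Step 7: reduce F->( E ). Stack=[F] ptr=3 lookahead=* remaining=[* ( ( num ) / num ) + num $]
Step 8: reduce T->F. Stack=[T] ptr=3 lookahead=* remaining=[* ( ( num ) / num ) + num $]
Step 9: shift *. Stack=[T *] ptr=4 lookahead=( remaining=[( ( num ) / num ) + num $]
Step 10: shift (. Stack=[T * (] ptr=5 lookahead=( remaining=[( num ) / num ) + num $]
Step 11: shift (. Stack=[T * ( (] ptr=6 lookahead=num remaining=[num ) / num ) + num $]
Step 12: shift num. Stack=[T * ( ( num] ptr=7 lookahead=) remaining=[) / num ) + num $]
Step 13: reduce F->num. Stack=[T * ( ( F] ptr=7 lookahead=) remaining=[) / num ) + num $]
Step 14: reduce T->F. Stack=[T * ( ( T] ptr=7 lookahead=) remaining=[) / num ) + num $]
Step 15: reduce E->T. Stack=[T * ( ( E] ptr=7 lookahead=) remaining=[) / num ) + num $]
Step 16: shift ). Stack=[T * ( ( E )] ptr=8 lookahead=/ remaining=[/ num ) + num $]
Step 17: reduce F->( E ). Stack=[T * ( F] ptr=8 lookahead=/ remaining=[/ num ) + num $]
Step 18: reduce T->F. Stack=[T * ( T] ptr=8 lookahead=/ remaining=[/ num ) + num $]
Step 19: shift /. Stack=[T * ( T /] ptr=9 lookahead=num remaining=[num ) + num $]
Step 20: shift num. Stack=[T * ( T / num] ptr=10 lookahead=) remaining=[) + num $]
Step 21: reduce F->num. Stack=[T * ( T / F] ptr=10 lookahead=) remaining=[) + num $]
Step 22: reduce T->T / F. Stack=[T * ( T] ptr=10 lookahead=) remaining=[) + num $]
Step 23: reduce E->T. Stack=[T * ( E] ptr=10 lookahead=) remaining=[) + num $]
Step 24: shift ). Stack=[T * ( E )] ptr=11 lookahead=+ remaining=[+ num $]
Step 25: reduce F->( E ). Stack=[T * F] ptr=11 lookahead=+ remaining=[+ num $]
Step 26: reduce T->T * F. Stack=[T] ptr=11 lookahead=+ remaining=[+ num $]
Step 27: reduce E->T. Stack=[E] ptr=11 lookahead=+ remaining=[+ num $]
Step 28: shift +. Stack=[E +] ptr=12 lookahead=num remaining=[num $]
Step 29: shift num. Stack=[E + num] ptr=13 lookahead=$ remaining=[$]
Step 30: reduce F->num. Stack=[E + F] ptr=13 lookahead=$ remaining=[$]

Answer: reduce F->num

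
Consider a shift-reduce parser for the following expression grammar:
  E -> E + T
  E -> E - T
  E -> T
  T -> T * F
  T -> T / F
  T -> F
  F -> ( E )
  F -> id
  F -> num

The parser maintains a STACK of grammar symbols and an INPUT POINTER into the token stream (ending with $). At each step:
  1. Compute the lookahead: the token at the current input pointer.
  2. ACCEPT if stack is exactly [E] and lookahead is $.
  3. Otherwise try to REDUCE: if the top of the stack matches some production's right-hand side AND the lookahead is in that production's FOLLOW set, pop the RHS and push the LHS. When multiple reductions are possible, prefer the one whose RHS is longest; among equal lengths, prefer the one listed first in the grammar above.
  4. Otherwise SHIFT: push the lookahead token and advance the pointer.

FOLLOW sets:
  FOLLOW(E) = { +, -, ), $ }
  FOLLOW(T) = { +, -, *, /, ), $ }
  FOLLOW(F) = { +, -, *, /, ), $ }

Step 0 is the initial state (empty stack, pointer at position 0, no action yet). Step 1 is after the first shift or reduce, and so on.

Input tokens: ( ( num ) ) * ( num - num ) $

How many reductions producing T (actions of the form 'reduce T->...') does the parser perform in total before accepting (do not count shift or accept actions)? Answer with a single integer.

Answer: 6

Derivation:
Step 1: shift (. Stack=[(] ptr=1 lookahead=( remaining=[( num ) ) * ( num - num ) $]
Step 2: shift (. Stack=[( (] ptr=2 lookahead=num remaining=[num ) ) * ( num - num ) $]
Step 3: shift num. Stack=[( ( num] ptr=3 lookahead=) remaining=[) ) * ( num - num ) $]
Step 4: reduce F->num. Stack=[( ( F] ptr=3 lookahead=) remaining=[) ) * ( num - num ) $]
Step 5: reduce T->F. Stack=[( ( T] ptr=3 lookahead=) remaining=[) ) * ( num - num ) $]
Step 6: reduce E->T. Stack=[( ( E] ptr=3 lookahead=) remaining=[) ) * ( num - num ) $]
Step 7: shift ). Stack=[( ( E )] ptr=4 lookahead=) remaining=[) * ( num - num ) $]
Step 8: reduce F->( E ). Stack=[( F] ptr=4 lookahead=) remaining=[) * ( num - num ) $]
Step 9: reduce T->F. Stack=[( T] ptr=4 lookahead=) remaining=[) * ( num - num ) $]
Step 10: reduce E->T. Stack=[( E] ptr=4 lookahead=) remaining=[) * ( num - num ) $]
Step 11: shift ). Stack=[( E )] ptr=5 lookahead=* remaining=[* ( num - num ) $]
Step 12: reduce F->( E ). Stack=[F] ptr=5 lookahead=* remaining=[* ( num - num ) $]
Step 13: reduce T->F. Stack=[T] ptr=5 lookahead=* remaining=[* ( num - num ) $]
Step 14: shift *. Stack=[T *] ptr=6 lookahead=( remaining=[( num - num ) $]
Step 15: shift (. Stack=[T * (] ptr=7 lookahead=num remaining=[num - num ) $]
Step 16: shift num. Stack=[T * ( num] ptr=8 lookahead=- remaining=[- num ) $]
Step 17: reduce F->num. Stack=[T * ( F] ptr=8 lookahead=- remaining=[- num ) $]
Step 18: reduce T->F. Stack=[T * ( T] ptr=8 lookahead=- remaining=[- num ) $]
Step 19: reduce E->T. Stack=[T * ( E] ptr=8 lookahead=- remaining=[- num ) $]
Step 20: shift -. Stack=[T * ( E -] ptr=9 lookahead=num remaining=[num ) $]
Step 21: shift num. Stack=[T * ( E - num] ptr=10 lookahead=) remaining=[) $]
Step 22: reduce F->num. Stack=[T * ( E - F] ptr=10 lookahead=) remaining=[) $]
Step 23: reduce T->F. Stack=[T * ( E - T] ptr=10 lookahead=) remaining=[) $]
Step 24: reduce E->E - T. Stack=[T * ( E] ptr=10 lookahead=) remaining=[) $]
Step 25: shift ). Stack=[T * ( E )] ptr=11 lookahead=$ remaining=[$]
Step 26: reduce F->( E ). Stack=[T * F] ptr=11 lookahead=$ remaining=[$]
Step 27: reduce T->T * F. Stack=[T] ptr=11 lookahead=$ remaining=[$]
Step 28: reduce E->T. Stack=[E] ptr=11 lookahead=$ remaining=[$]
Step 29: accept. Stack=[E] ptr=11 lookahead=$ remaining=[$]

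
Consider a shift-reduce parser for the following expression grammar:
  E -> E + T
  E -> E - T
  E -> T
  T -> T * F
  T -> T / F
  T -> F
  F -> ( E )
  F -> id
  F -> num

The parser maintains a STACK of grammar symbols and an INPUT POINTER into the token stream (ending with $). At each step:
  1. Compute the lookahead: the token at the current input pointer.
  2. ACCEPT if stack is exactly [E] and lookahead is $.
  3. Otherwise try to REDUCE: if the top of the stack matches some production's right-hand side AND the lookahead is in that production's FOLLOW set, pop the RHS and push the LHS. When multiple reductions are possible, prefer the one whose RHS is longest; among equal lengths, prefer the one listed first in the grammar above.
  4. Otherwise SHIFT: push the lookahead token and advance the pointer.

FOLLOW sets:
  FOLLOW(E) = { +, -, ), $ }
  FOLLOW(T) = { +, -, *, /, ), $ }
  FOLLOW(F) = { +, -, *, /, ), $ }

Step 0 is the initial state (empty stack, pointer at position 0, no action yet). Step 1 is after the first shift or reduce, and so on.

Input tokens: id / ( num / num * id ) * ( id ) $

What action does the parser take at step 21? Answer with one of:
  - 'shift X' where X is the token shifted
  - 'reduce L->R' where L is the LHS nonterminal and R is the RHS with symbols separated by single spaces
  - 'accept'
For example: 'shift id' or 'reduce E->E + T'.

Answer: shift *

Derivation:
Step 1: shift id. Stack=[id] ptr=1 lookahead=/ remaining=[/ ( num / num * id ) * ( id ) $]
Step 2: reduce F->id. Stack=[F] ptr=1 lookahead=/ remaining=[/ ( num / num * id ) * ( id ) $]
Step 3: reduce T->F. Stack=[T] ptr=1 lookahead=/ remaining=[/ ( num / num * id ) * ( id ) $]
Step 4: shift /. Stack=[T /] ptr=2 lookahead=( remaining=[( num / num * id ) * ( id ) $]
Step 5: shift (. Stack=[T / (] ptr=3 lookahead=num remaining=[num / num * id ) * ( id ) $]
Step 6: shift num. Stack=[T / ( num] ptr=4 lookahead=/ remaining=[/ num * id ) * ( id ) $]
Step 7: reduce F->num. Stack=[T / ( F] ptr=4 lookahead=/ remaining=[/ num * id ) * ( id ) $]
Step 8: reduce T->F. Stack=[T / ( T] ptr=4 lookahead=/ remaining=[/ num * id ) * ( id ) $]
Step 9: shift /. Stack=[T / ( T /] ptr=5 lookahead=num remaining=[num * id ) * ( id ) $]
Step 10: shift num. Stack=[T / ( T / num] ptr=6 lookahead=* remaining=[* id ) * ( id ) $]
Step 11: reduce F->num. Stack=[T / ( T / F] ptr=6 lookahead=* remaining=[* id ) * ( id ) $]
Step 12: reduce T->T / F. Stack=[T / ( T] ptr=6 lookahead=* remaining=[* id ) * ( id ) $]
Step 13: shift *. Stack=[T / ( T *] ptr=7 lookahead=id remaining=[id ) * ( id ) $]
Step 14: shift id. Stack=[T / ( T * id] ptr=8 lookahead=) remaining=[) * ( id ) $]
Step 15: reduce F->id. Stack=[T / ( T * F] ptr=8 lookahead=) remaining=[) * ( id ) $]
Step 16: reduce T->T * F. Stack=[T / ( T] ptr=8 lookahead=) remaining=[) * ( id ) $]
Step 17: reduce E->T. Stack=[T / ( E] ptr=8 lookahead=) remaining=[) * ( id ) $]
Step 18: shift ). Stack=[T / ( E )] ptr=9 lookahead=* remaining=[* ( id ) $]
Step 19: reduce F->( E ). Stack=[T / F] ptr=9 lookahead=* remaining=[* ( id ) $]
Step 20: reduce T->T / F. Stack=[T] ptr=9 lookahead=* remaining=[* ( id ) $]
Step 21: shift *. Stack=[T *] ptr=10 lookahead=( remaining=[( id ) $]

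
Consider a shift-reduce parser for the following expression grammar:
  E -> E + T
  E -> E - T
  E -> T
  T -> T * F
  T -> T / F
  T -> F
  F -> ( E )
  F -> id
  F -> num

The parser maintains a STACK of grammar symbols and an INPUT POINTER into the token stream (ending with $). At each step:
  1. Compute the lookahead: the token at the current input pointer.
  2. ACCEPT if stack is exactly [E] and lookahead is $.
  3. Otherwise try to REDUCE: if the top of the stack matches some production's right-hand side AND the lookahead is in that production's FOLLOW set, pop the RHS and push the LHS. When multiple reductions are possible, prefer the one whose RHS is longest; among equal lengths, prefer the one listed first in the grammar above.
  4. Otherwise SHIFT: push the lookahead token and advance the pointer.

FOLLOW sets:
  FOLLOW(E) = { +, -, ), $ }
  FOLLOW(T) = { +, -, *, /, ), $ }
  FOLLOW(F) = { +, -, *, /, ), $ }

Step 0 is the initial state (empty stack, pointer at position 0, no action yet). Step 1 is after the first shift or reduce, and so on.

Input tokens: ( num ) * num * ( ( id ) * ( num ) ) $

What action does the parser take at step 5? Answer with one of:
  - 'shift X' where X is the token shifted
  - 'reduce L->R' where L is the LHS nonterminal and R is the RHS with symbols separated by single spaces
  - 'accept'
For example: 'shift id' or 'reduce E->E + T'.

Answer: reduce E->T

Derivation:
Step 1: shift (. Stack=[(] ptr=1 lookahead=num remaining=[num ) * num * ( ( id ) * ( num ) ) $]
Step 2: shift num. Stack=[( num] ptr=2 lookahead=) remaining=[) * num * ( ( id ) * ( num ) ) $]
Step 3: reduce F->num. Stack=[( F] ptr=2 lookahead=) remaining=[) * num * ( ( id ) * ( num ) ) $]
Step 4: reduce T->F. Stack=[( T] ptr=2 lookahead=) remaining=[) * num * ( ( id ) * ( num ) ) $]
Step 5: reduce E->T. Stack=[( E] ptr=2 lookahead=) remaining=[) * num * ( ( id ) * ( num ) ) $]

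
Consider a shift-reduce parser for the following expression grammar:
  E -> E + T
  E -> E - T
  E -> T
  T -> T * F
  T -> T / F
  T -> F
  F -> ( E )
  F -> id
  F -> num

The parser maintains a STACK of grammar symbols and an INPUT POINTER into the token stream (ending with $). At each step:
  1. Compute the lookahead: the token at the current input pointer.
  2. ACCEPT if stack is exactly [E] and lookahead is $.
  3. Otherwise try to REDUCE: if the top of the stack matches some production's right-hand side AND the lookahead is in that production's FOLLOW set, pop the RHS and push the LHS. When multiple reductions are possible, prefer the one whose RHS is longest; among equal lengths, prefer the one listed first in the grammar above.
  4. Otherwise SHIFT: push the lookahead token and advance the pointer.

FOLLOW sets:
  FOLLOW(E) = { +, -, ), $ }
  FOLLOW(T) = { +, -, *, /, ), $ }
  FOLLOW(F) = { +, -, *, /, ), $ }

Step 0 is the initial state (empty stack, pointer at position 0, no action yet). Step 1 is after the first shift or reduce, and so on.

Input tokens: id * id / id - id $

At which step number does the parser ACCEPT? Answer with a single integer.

Step 1: shift id. Stack=[id] ptr=1 lookahead=* remaining=[* id / id - id $]
Step 2: reduce F->id. Stack=[F] ptr=1 lookahead=* remaining=[* id / id - id $]
Step 3: reduce T->F. Stack=[T] ptr=1 lookahead=* remaining=[* id / id - id $]
Step 4: shift *. Stack=[T *] ptr=2 lookahead=id remaining=[id / id - id $]
Step 5: shift id. Stack=[T * id] ptr=3 lookahead=/ remaining=[/ id - id $]
Step 6: reduce F->id. Stack=[T * F] ptr=3 lookahead=/ remaining=[/ id - id $]
Step 7: reduce T->T * F. Stack=[T] ptr=3 lookahead=/ remaining=[/ id - id $]
Step 8: shift /. Stack=[T /] ptr=4 lookahead=id remaining=[id - id $]
Step 9: shift id. Stack=[T / id] ptr=5 lookahead=- remaining=[- id $]
Step 10: reduce F->id. Stack=[T / F] ptr=5 lookahead=- remaining=[- id $]
Step 11: reduce T->T / F. Stack=[T] ptr=5 lookahead=- remaining=[- id $]
Step 12: reduce E->T. Stack=[E] ptr=5 lookahead=- remaining=[- id $]
Step 13: shift -. Stack=[E -] ptr=6 lookahead=id remaining=[id $]
Step 14: shift id. Stack=[E - id] ptr=7 lookahead=$ remaining=[$]
Step 15: reduce F->id. Stack=[E - F] ptr=7 lookahead=$ remaining=[$]
Step 16: reduce T->F. Stack=[E - T] ptr=7 lookahead=$ remaining=[$]
Step 17: reduce E->E - T. Stack=[E] ptr=7 lookahead=$ remaining=[$]
Step 18: accept. Stack=[E] ptr=7 lookahead=$ remaining=[$]

Answer: 18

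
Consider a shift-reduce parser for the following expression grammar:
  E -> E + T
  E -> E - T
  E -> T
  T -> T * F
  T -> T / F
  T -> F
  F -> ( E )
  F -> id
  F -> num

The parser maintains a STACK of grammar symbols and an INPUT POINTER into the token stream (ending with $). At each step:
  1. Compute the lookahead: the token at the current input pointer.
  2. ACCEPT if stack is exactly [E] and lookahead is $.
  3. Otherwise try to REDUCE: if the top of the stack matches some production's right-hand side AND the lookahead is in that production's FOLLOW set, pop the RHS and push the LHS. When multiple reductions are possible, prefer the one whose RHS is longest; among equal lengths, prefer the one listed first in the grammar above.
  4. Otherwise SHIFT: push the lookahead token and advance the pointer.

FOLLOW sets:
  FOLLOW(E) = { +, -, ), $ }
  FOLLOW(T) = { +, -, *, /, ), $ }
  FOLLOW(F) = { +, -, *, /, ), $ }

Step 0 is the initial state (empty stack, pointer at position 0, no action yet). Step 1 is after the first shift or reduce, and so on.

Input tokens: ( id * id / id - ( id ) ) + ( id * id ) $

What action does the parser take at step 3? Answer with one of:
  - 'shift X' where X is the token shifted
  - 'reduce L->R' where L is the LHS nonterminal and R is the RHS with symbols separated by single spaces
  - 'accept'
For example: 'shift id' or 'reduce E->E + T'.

Step 1: shift (. Stack=[(] ptr=1 lookahead=id remaining=[id * id / id - ( id ) ) + ( id * id ) $]
Step 2: shift id. Stack=[( id] ptr=2 lookahead=* remaining=[* id / id - ( id ) ) + ( id * id ) $]
Step 3: reduce F->id. Stack=[( F] ptr=2 lookahead=* remaining=[* id / id - ( id ) ) + ( id * id ) $]

Answer: reduce F->id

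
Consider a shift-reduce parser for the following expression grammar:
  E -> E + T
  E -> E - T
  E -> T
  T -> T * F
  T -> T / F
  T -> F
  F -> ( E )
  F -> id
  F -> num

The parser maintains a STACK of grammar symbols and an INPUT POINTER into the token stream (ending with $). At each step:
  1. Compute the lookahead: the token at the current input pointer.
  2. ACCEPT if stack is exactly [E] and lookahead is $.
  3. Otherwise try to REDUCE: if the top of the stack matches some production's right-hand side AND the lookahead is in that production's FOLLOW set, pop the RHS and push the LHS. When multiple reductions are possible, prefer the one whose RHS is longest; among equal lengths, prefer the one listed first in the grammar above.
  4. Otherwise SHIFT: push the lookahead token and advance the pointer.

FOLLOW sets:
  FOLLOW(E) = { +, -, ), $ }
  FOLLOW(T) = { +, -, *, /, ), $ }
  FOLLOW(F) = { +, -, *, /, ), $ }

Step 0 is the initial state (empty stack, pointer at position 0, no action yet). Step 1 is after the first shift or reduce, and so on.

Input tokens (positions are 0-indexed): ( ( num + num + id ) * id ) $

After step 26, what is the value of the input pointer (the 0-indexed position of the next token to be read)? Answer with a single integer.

Answer: 11

Derivation:
Step 1: shift (. Stack=[(] ptr=1 lookahead=( remaining=[( num + num + id ) * id ) $]
Step 2: shift (. Stack=[( (] ptr=2 lookahead=num remaining=[num + num + id ) * id ) $]
Step 3: shift num. Stack=[( ( num] ptr=3 lookahead=+ remaining=[+ num + id ) * id ) $]
Step 4: reduce F->num. Stack=[( ( F] ptr=3 lookahead=+ remaining=[+ num + id ) * id ) $]
Step 5: reduce T->F. Stack=[( ( T] ptr=3 lookahead=+ remaining=[+ num + id ) * id ) $]
Step 6: reduce E->T. Stack=[( ( E] ptr=3 lookahead=+ remaining=[+ num + id ) * id ) $]
Step 7: shift +. Stack=[( ( E +] ptr=4 lookahead=num remaining=[num + id ) * id ) $]
Step 8: shift num. Stack=[( ( E + num] ptr=5 lookahead=+ remaining=[+ id ) * id ) $]
Step 9: reduce F->num. Stack=[( ( E + F] ptr=5 lookahead=+ remaining=[+ id ) * id ) $]
Step 10: reduce T->F. Stack=[( ( E + T] ptr=5 lookahead=+ remaining=[+ id ) * id ) $]
Step 11: reduce E->E + T. Stack=[( ( E] ptr=5 lookahead=+ remaining=[+ id ) * id ) $]
Step 12: shift +. Stack=[( ( E +] ptr=6 lookahead=id remaining=[id ) * id ) $]
Step 13: shift id. Stack=[( ( E + id] ptr=7 lookahead=) remaining=[) * id ) $]
Step 14: reduce F->id. Stack=[( ( E + F] ptr=7 lookahead=) remaining=[) * id ) $]
Step 15: reduce T->F. Stack=[( ( E + T] ptr=7 lookahead=) remaining=[) * id ) $]
Step 16: reduce E->E + T. Stack=[( ( E] ptr=7 lookahead=) remaining=[) * id ) $]
Step 17: shift ). Stack=[( ( E )] ptr=8 lookahead=* remaining=[* id ) $]
Step 18: reduce F->( E ). Stack=[( F] ptr=8 lookahead=* remaining=[* id ) $]
Step 19: reduce T->F. Stack=[( T] ptr=8 lookahead=* remaining=[* id ) $]
Step 20: shift *. Stack=[( T *] ptr=9 lookahead=id remaining=[id ) $]
Step 21: shift id. Stack=[( T * id] ptr=10 lookahead=) remaining=[) $]
Step 22: reduce F->id. Stack=[( T * F] ptr=10 lookahead=) remaining=[) $]
Step 23: reduce T->T * F. Stack=[( T] ptr=10 lookahead=) remaining=[) $]
Step 24: reduce E->T. Stack=[( E] ptr=10 lookahead=) remaining=[) $]
Step 25: shift ). Stack=[( E )] ptr=11 lookahead=$ remaining=[$]
Step 26: reduce F->( E ). Stack=[F] ptr=11 lookahead=$ remaining=[$]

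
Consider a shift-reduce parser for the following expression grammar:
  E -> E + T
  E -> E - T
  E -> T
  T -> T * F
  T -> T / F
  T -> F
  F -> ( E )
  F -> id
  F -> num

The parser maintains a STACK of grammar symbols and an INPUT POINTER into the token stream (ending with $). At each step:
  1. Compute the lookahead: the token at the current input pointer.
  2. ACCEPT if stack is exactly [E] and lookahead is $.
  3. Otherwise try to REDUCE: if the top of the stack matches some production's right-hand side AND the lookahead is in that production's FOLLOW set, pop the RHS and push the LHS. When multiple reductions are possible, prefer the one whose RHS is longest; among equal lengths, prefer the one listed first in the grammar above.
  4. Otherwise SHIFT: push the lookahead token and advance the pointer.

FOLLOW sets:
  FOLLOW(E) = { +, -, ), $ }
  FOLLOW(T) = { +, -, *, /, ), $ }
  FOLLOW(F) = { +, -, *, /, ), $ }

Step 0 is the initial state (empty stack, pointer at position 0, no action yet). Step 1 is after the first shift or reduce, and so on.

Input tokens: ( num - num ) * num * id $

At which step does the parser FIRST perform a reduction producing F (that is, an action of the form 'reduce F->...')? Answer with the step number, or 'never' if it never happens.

Answer: 3

Derivation:
Step 1: shift (. Stack=[(] ptr=1 lookahead=num remaining=[num - num ) * num * id $]
Step 2: shift num. Stack=[( num] ptr=2 lookahead=- remaining=[- num ) * num * id $]
Step 3: reduce F->num. Stack=[( F] ptr=2 lookahead=- remaining=[- num ) * num * id $]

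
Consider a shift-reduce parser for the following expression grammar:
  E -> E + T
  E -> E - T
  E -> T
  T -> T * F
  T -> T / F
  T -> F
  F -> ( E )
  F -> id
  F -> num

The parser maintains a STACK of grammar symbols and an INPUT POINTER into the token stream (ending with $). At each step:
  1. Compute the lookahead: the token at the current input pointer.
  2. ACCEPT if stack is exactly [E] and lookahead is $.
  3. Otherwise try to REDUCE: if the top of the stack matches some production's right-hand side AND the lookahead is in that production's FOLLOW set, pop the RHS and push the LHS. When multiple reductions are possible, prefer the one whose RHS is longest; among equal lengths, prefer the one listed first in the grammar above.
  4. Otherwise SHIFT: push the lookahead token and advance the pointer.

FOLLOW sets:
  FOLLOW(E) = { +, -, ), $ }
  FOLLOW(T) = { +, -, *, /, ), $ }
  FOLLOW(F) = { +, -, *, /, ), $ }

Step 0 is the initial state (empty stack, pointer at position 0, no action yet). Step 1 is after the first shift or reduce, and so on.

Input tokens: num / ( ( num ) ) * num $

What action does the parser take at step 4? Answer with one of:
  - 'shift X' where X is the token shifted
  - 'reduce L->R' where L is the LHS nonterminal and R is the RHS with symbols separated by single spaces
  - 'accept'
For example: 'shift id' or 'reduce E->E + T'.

Answer: shift /

Derivation:
Step 1: shift num. Stack=[num] ptr=1 lookahead=/ remaining=[/ ( ( num ) ) * num $]
Step 2: reduce F->num. Stack=[F] ptr=1 lookahead=/ remaining=[/ ( ( num ) ) * num $]
Step 3: reduce T->F. Stack=[T] ptr=1 lookahead=/ remaining=[/ ( ( num ) ) * num $]
Step 4: shift /. Stack=[T /] ptr=2 lookahead=( remaining=[( ( num ) ) * num $]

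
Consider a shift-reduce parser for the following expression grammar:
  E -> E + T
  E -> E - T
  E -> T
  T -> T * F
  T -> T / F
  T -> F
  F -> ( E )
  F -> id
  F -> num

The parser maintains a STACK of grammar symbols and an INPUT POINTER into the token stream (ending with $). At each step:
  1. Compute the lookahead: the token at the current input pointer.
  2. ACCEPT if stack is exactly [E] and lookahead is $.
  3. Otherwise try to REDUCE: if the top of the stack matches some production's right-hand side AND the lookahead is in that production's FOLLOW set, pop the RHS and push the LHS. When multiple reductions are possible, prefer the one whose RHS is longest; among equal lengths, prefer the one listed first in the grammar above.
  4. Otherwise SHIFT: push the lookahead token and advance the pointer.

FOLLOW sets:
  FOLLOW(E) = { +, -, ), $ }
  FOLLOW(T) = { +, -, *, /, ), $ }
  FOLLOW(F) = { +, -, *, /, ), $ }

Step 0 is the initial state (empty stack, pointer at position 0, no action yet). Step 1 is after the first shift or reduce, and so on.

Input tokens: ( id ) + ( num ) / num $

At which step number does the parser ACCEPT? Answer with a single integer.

Answer: 24

Derivation:
Step 1: shift (. Stack=[(] ptr=1 lookahead=id remaining=[id ) + ( num ) / num $]
Step 2: shift id. Stack=[( id] ptr=2 lookahead=) remaining=[) + ( num ) / num $]
Step 3: reduce F->id. Stack=[( F] ptr=2 lookahead=) remaining=[) + ( num ) / num $]
Step 4: reduce T->F. Stack=[( T] ptr=2 lookahead=) remaining=[) + ( num ) / num $]
Step 5: reduce E->T. Stack=[( E] ptr=2 lookahead=) remaining=[) + ( num ) / num $]
Step 6: shift ). Stack=[( E )] ptr=3 lookahead=+ remaining=[+ ( num ) / num $]
Step 7: reduce F->( E ). Stack=[F] ptr=3 lookahead=+ remaining=[+ ( num ) / num $]
Step 8: reduce T->F. Stack=[T] ptr=3 lookahead=+ remaining=[+ ( num ) / num $]
Step 9: reduce E->T. Stack=[E] ptr=3 lookahead=+ remaining=[+ ( num ) / num $]
Step 10: shift +. Stack=[E +] ptr=4 lookahead=( remaining=[( num ) / num $]
Step 11: shift (. Stack=[E + (] ptr=5 lookahead=num remaining=[num ) / num $]
Step 12: shift num. Stack=[E + ( num] ptr=6 lookahead=) remaining=[) / num $]
Step 13: reduce F->num. Stack=[E + ( F] ptr=6 lookahead=) remaining=[) / num $]
Step 14: reduce T->F. Stack=[E + ( T] ptr=6 lookahead=) remaining=[) / num $]
Step 15: reduce E->T. Stack=[E + ( E] ptr=6 lookahead=) remaining=[) / num $]
Step 16: shift ). Stack=[E + ( E )] ptr=7 lookahead=/ remaining=[/ num $]
Step 17: reduce F->( E ). Stack=[E + F] ptr=7 lookahead=/ remaining=[/ num $]
Step 18: reduce T->F. Stack=[E + T] ptr=7 lookahead=/ remaining=[/ num $]
Step 19: shift /. Stack=[E + T /] ptr=8 lookahead=num remaining=[num $]
Step 20: shift num. Stack=[E + T / num] ptr=9 lookahead=$ remaining=[$]
Step 21: reduce F->num. Stack=[E + T / F] ptr=9 lookahead=$ remaining=[$]
Step 22: reduce T->T / F. Stack=[E + T] ptr=9 lookahead=$ remaining=[$]
Step 23: reduce E->E + T. Stack=[E] ptr=9 lookahead=$ remaining=[$]
Step 24: accept. Stack=[E] ptr=9 lookahead=$ remaining=[$]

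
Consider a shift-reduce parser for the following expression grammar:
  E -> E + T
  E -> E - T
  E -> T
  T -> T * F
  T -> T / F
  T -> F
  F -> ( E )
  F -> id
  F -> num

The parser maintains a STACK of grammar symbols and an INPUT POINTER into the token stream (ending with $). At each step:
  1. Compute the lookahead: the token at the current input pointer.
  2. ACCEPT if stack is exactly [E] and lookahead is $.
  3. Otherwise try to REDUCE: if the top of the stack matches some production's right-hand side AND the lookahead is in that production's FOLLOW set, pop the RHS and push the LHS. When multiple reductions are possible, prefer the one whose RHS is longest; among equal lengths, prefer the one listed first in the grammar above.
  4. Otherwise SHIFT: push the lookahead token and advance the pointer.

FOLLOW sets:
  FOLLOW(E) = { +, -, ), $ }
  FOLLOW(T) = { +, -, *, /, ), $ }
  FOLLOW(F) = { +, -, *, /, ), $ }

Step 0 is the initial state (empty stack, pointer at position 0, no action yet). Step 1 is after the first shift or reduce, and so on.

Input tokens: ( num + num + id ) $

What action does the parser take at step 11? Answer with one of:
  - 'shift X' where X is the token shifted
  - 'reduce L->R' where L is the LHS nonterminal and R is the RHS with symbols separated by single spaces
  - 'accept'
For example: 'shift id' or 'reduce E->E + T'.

Step 1: shift (. Stack=[(] ptr=1 lookahead=num remaining=[num + num + id ) $]
Step 2: shift num. Stack=[( num] ptr=2 lookahead=+ remaining=[+ num + id ) $]
Step 3: reduce F->num. Stack=[( F] ptr=2 lookahead=+ remaining=[+ num + id ) $]
Step 4: reduce T->F. Stack=[( T] ptr=2 lookahead=+ remaining=[+ num + id ) $]
Step 5: reduce E->T. Stack=[( E] ptr=2 lookahead=+ remaining=[+ num + id ) $]
Step 6: shift +. Stack=[( E +] ptr=3 lookahead=num remaining=[num + id ) $]
Step 7: shift num. Stack=[( E + num] ptr=4 lookahead=+ remaining=[+ id ) $]
Step 8: reduce F->num. Stack=[( E + F] ptr=4 lookahead=+ remaining=[+ id ) $]
Step 9: reduce T->F. Stack=[( E + T] ptr=4 lookahead=+ remaining=[+ id ) $]
Step 10: reduce E->E + T. Stack=[( E] ptr=4 lookahead=+ remaining=[+ id ) $]
Step 11: shift +. Stack=[( E +] ptr=5 lookahead=id remaining=[id ) $]

Answer: shift +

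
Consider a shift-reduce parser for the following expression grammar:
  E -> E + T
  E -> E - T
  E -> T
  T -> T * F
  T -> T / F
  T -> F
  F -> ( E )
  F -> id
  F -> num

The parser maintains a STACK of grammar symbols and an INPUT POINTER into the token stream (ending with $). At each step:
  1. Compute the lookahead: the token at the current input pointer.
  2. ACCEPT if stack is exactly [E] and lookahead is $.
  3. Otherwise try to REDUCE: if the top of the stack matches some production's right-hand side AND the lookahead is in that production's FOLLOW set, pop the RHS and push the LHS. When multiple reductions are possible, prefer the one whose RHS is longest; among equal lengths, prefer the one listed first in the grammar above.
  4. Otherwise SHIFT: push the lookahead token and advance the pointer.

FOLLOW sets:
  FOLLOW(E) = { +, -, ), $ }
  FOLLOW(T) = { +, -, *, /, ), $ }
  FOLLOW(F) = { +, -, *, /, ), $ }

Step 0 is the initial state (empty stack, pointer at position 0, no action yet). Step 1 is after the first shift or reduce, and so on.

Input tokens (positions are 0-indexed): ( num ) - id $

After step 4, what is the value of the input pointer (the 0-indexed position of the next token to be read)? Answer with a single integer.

Answer: 2

Derivation:
Step 1: shift (. Stack=[(] ptr=1 lookahead=num remaining=[num ) - id $]
Step 2: shift num. Stack=[( num] ptr=2 lookahead=) remaining=[) - id $]
Step 3: reduce F->num. Stack=[( F] ptr=2 lookahead=) remaining=[) - id $]
Step 4: reduce T->F. Stack=[( T] ptr=2 lookahead=) remaining=[) - id $]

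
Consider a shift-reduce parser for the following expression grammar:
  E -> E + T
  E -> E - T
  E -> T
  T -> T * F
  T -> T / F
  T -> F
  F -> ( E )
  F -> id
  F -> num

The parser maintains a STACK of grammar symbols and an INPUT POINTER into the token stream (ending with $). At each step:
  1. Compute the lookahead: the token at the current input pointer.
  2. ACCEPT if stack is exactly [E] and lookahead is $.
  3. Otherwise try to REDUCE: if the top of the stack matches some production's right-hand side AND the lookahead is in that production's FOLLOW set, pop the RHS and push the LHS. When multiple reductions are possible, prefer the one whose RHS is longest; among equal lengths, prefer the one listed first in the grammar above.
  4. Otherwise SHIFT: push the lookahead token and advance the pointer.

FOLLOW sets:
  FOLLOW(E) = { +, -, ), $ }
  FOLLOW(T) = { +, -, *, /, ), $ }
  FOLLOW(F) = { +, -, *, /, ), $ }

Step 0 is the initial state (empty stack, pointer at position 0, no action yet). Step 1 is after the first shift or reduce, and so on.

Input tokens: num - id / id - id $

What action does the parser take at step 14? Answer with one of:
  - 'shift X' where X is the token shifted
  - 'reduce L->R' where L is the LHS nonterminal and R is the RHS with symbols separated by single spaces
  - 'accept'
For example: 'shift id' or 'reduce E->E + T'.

Answer: shift -

Derivation:
Step 1: shift num. Stack=[num] ptr=1 lookahead=- remaining=[- id / id - id $]
Step 2: reduce F->num. Stack=[F] ptr=1 lookahead=- remaining=[- id / id - id $]
Step 3: reduce T->F. Stack=[T] ptr=1 lookahead=- remaining=[- id / id - id $]
Step 4: reduce E->T. Stack=[E] ptr=1 lookahead=- remaining=[- id / id - id $]
Step 5: shift -. Stack=[E -] ptr=2 lookahead=id remaining=[id / id - id $]
Step 6: shift id. Stack=[E - id] ptr=3 lookahead=/ remaining=[/ id - id $]
Step 7: reduce F->id. Stack=[E - F] ptr=3 lookahead=/ remaining=[/ id - id $]
Step 8: reduce T->F. Stack=[E - T] ptr=3 lookahead=/ remaining=[/ id - id $]
Step 9: shift /. Stack=[E - T /] ptr=4 lookahead=id remaining=[id - id $]
Step 10: shift id. Stack=[E - T / id] ptr=5 lookahead=- remaining=[- id $]
Step 11: reduce F->id. Stack=[E - T / F] ptr=5 lookahead=- remaining=[- id $]
Step 12: reduce T->T / F. Stack=[E - T] ptr=5 lookahead=- remaining=[- id $]
Step 13: reduce E->E - T. Stack=[E] ptr=5 lookahead=- remaining=[- id $]
Step 14: shift -. Stack=[E -] ptr=6 lookahead=id remaining=[id $]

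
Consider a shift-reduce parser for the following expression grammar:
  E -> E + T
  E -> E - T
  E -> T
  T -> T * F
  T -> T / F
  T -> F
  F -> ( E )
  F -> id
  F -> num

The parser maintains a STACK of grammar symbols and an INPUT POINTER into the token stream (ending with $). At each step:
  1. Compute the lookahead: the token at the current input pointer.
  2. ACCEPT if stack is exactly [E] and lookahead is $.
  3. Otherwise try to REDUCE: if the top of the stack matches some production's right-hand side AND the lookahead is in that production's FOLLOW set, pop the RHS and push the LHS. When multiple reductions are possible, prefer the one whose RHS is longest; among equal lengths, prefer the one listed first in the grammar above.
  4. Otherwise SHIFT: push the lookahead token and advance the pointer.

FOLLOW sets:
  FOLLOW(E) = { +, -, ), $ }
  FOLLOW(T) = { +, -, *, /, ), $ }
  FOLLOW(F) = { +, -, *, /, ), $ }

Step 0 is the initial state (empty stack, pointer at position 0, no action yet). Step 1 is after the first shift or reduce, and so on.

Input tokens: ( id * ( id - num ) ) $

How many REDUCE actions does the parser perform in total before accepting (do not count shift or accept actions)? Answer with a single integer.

Answer: 14

Derivation:
Step 1: shift (. Stack=[(] ptr=1 lookahead=id remaining=[id * ( id - num ) ) $]
Step 2: shift id. Stack=[( id] ptr=2 lookahead=* remaining=[* ( id - num ) ) $]
Step 3: reduce F->id. Stack=[( F] ptr=2 lookahead=* remaining=[* ( id - num ) ) $]
Step 4: reduce T->F. Stack=[( T] ptr=2 lookahead=* remaining=[* ( id - num ) ) $]
Step 5: shift *. Stack=[( T *] ptr=3 lookahead=( remaining=[( id - num ) ) $]
Step 6: shift (. Stack=[( T * (] ptr=4 lookahead=id remaining=[id - num ) ) $]
Step 7: shift id. Stack=[( T * ( id] ptr=5 lookahead=- remaining=[- num ) ) $]
Step 8: reduce F->id. Stack=[( T * ( F] ptr=5 lookahead=- remaining=[- num ) ) $]
Step 9: reduce T->F. Stack=[( T * ( T] ptr=5 lookahead=- remaining=[- num ) ) $]
Step 10: reduce E->T. Stack=[( T * ( E] ptr=5 lookahead=- remaining=[- num ) ) $]
Step 11: shift -. Stack=[( T * ( E -] ptr=6 lookahead=num remaining=[num ) ) $]
Step 12: shift num. Stack=[( T * ( E - num] ptr=7 lookahead=) remaining=[) ) $]
Step 13: reduce F->num. Stack=[( T * ( E - F] ptr=7 lookahead=) remaining=[) ) $]
Step 14: reduce T->F. Stack=[( T * ( E - T] ptr=7 lookahead=) remaining=[) ) $]
Step 15: reduce E->E - T. Stack=[( T * ( E] ptr=7 lookahead=) remaining=[) ) $]
Step 16: shift ). Stack=[( T * ( E )] ptr=8 lookahead=) remaining=[) $]
Step 17: reduce F->( E ). Stack=[( T * F] ptr=8 lookahead=) remaining=[) $]
Step 18: reduce T->T * F. Stack=[( T] ptr=8 lookahead=) remaining=[) $]
Step 19: reduce E->T. Stack=[( E] ptr=8 lookahead=) remaining=[) $]
Step 20: shift ). Stack=[( E )] ptr=9 lookahead=$ remaining=[$]
Step 21: reduce F->( E ). Stack=[F] ptr=9 lookahead=$ remaining=[$]
Step 22: reduce T->F. Stack=[T] ptr=9 lookahead=$ remaining=[$]
Step 23: reduce E->T. Stack=[E] ptr=9 lookahead=$ remaining=[$]
Step 24: accept. Stack=[E] ptr=9 lookahead=$ remaining=[$]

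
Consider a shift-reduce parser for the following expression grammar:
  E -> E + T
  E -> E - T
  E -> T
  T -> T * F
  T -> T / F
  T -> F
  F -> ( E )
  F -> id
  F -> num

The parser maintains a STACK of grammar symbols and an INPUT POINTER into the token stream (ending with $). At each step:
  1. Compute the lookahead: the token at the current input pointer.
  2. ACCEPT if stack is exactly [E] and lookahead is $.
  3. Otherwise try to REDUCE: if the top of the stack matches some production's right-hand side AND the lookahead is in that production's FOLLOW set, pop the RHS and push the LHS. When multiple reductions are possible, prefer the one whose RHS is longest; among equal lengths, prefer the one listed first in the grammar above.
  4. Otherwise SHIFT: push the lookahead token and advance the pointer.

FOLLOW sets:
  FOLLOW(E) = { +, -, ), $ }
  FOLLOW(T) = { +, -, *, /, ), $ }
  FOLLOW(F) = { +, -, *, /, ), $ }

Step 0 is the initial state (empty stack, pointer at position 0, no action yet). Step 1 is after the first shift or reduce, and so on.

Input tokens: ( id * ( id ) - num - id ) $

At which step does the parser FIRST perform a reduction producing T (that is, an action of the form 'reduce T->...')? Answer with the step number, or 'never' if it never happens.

Step 1: shift (. Stack=[(] ptr=1 lookahead=id remaining=[id * ( id ) - num - id ) $]
Step 2: shift id. Stack=[( id] ptr=2 lookahead=* remaining=[* ( id ) - num - id ) $]
Step 3: reduce F->id. Stack=[( F] ptr=2 lookahead=* remaining=[* ( id ) - num - id ) $]
Step 4: reduce T->F. Stack=[( T] ptr=2 lookahead=* remaining=[* ( id ) - num - id ) $]

Answer: 4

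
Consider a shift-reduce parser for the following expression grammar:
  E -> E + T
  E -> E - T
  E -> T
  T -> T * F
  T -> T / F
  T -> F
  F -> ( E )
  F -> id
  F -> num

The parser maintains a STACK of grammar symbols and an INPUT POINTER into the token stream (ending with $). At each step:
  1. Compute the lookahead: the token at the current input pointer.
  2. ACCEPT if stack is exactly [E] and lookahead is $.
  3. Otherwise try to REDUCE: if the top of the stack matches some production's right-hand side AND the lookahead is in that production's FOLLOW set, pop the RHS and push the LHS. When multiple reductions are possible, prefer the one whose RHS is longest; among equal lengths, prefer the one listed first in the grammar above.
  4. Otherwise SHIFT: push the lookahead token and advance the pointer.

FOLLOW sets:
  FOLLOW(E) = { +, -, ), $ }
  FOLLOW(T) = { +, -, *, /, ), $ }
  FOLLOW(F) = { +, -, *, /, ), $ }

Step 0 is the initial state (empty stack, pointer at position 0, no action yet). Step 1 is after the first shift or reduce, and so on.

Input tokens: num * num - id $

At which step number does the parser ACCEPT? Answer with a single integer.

Step 1: shift num. Stack=[num] ptr=1 lookahead=* remaining=[* num - id $]
Step 2: reduce F->num. Stack=[F] ptr=1 lookahead=* remaining=[* num - id $]
Step 3: reduce T->F. Stack=[T] ptr=1 lookahead=* remaining=[* num - id $]
Step 4: shift *. Stack=[T *] ptr=2 lookahead=num remaining=[num - id $]
Step 5: shift num. Stack=[T * num] ptr=3 lookahead=- remaining=[- id $]
Step 6: reduce F->num. Stack=[T * F] ptr=3 lookahead=- remaining=[- id $]
Step 7: reduce T->T * F. Stack=[T] ptr=3 lookahead=- remaining=[- id $]
Step 8: reduce E->T. Stack=[E] ptr=3 lookahead=- remaining=[- id $]
Step 9: shift -. Stack=[E -] ptr=4 lookahead=id remaining=[id $]
Step 10: shift id. Stack=[E - id] ptr=5 lookahead=$ remaining=[$]
Step 11: reduce F->id. Stack=[E - F] ptr=5 lookahead=$ remaining=[$]
Step 12: reduce T->F. Stack=[E - T] ptr=5 lookahead=$ remaining=[$]
Step 13: reduce E->E - T. Stack=[E] ptr=5 lookahead=$ remaining=[$]
Step 14: accept. Stack=[E] ptr=5 lookahead=$ remaining=[$]

Answer: 14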